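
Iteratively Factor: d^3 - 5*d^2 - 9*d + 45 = (d - 5)*(d^2 - 9) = (d - 5)*(d - 3)*(d + 3)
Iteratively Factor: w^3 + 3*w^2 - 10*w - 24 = (w + 4)*(w^2 - w - 6) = (w + 2)*(w + 4)*(w - 3)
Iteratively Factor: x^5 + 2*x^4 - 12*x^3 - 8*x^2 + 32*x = (x)*(x^4 + 2*x^3 - 12*x^2 - 8*x + 32) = x*(x + 4)*(x^3 - 2*x^2 - 4*x + 8) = x*(x + 2)*(x + 4)*(x^2 - 4*x + 4) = x*(x - 2)*(x + 2)*(x + 4)*(x - 2)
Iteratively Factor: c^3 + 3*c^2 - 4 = (c - 1)*(c^2 + 4*c + 4) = (c - 1)*(c + 2)*(c + 2)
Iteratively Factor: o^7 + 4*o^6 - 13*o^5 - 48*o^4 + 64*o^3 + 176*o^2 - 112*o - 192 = (o + 3)*(o^6 + o^5 - 16*o^4 + 64*o^2 - 16*o - 64) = (o + 1)*(o + 3)*(o^5 - 16*o^3 + 16*o^2 + 48*o - 64) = (o - 2)*(o + 1)*(o + 3)*(o^4 + 2*o^3 - 12*o^2 - 8*o + 32) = (o - 2)^2*(o + 1)*(o + 3)*(o^3 + 4*o^2 - 4*o - 16) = (o - 2)^2*(o + 1)*(o + 2)*(o + 3)*(o^2 + 2*o - 8) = (o - 2)^2*(o + 1)*(o + 2)*(o + 3)*(o + 4)*(o - 2)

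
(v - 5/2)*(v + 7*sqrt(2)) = v^2 - 5*v/2 + 7*sqrt(2)*v - 35*sqrt(2)/2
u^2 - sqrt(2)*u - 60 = (u - 6*sqrt(2))*(u + 5*sqrt(2))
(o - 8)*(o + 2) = o^2 - 6*o - 16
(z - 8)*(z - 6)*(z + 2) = z^3 - 12*z^2 + 20*z + 96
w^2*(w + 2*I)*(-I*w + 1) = -I*w^4 + 3*w^3 + 2*I*w^2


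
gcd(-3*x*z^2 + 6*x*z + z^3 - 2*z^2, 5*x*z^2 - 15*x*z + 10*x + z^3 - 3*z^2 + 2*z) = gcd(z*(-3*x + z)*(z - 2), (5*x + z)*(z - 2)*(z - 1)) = z - 2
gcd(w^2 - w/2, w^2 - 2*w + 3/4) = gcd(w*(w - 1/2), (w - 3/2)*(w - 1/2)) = w - 1/2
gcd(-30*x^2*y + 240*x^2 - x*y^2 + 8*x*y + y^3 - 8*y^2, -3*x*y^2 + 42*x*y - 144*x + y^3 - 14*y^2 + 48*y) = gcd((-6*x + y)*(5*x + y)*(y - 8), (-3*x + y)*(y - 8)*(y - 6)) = y - 8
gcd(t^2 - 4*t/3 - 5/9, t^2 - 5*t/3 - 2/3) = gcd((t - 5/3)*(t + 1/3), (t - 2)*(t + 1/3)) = t + 1/3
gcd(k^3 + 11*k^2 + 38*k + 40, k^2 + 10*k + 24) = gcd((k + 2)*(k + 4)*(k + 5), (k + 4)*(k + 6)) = k + 4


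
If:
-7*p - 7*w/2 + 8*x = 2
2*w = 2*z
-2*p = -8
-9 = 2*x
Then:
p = 4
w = -132/7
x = -9/2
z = -132/7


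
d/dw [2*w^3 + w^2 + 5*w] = 6*w^2 + 2*w + 5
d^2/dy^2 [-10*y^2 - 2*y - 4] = -20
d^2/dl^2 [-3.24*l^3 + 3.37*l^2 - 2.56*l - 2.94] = 6.74 - 19.44*l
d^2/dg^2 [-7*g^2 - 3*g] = -14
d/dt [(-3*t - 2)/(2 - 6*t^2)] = 3*(-3*t^2 - 4*t - 1)/(2*(9*t^4 - 6*t^2 + 1))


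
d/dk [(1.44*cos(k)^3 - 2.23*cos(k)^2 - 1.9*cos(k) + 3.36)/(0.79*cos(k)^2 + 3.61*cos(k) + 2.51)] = (-1.1376*cos(k)^4 - 10.3968*cos(k)^3 - 4.2939*cos(k)^2 + 16.5034*cos(k) + 16.8986)*sin(k)/(0.6241*cos(k)^4 + 5.7038*cos(k)^3 + 16.9979*cos(k)^2 + 18.1222*cos(k) + 6.3001)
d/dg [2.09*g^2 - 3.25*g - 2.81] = 4.18*g - 3.25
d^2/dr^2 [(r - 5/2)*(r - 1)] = 2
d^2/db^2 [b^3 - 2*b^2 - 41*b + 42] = 6*b - 4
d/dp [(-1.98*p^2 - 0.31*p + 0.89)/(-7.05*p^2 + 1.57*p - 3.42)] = (-5.2941*p^2 + 26.0922*p - 0.3371)/(49.7025*p^4 - 22.137*p^3 + 50.6869*p^2 - 10.7388*p + 11.6964)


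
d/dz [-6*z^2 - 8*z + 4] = -12*z - 8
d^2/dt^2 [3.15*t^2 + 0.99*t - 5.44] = 6.30000000000000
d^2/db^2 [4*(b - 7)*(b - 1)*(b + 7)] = 24*b - 8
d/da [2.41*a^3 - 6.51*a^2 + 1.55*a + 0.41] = 7.23*a^2 - 13.02*a + 1.55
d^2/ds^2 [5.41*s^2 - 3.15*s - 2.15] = 10.8200000000000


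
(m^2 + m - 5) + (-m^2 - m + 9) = 4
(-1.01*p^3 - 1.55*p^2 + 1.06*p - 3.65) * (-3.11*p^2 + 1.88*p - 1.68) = 3.1411*p^5 + 2.9217*p^4 - 4.5138*p^3 + 15.9483*p^2 - 8.6428*p + 6.132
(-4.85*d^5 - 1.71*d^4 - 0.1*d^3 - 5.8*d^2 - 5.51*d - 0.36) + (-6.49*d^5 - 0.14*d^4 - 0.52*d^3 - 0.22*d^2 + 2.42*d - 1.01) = -11.34*d^5 - 1.85*d^4 - 0.62*d^3 - 6.02*d^2 - 3.09*d - 1.37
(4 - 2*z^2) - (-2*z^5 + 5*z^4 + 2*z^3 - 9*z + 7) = 2*z^5 - 5*z^4 - 2*z^3 - 2*z^2 + 9*z - 3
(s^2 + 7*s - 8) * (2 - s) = -s^3 - 5*s^2 + 22*s - 16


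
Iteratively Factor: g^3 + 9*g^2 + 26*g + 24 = (g + 2)*(g^2 + 7*g + 12) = (g + 2)*(g + 4)*(g + 3)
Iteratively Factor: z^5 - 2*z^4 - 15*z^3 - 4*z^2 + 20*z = (z + 2)*(z^4 - 4*z^3 - 7*z^2 + 10*z) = (z - 1)*(z + 2)*(z^3 - 3*z^2 - 10*z) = (z - 1)*(z + 2)^2*(z^2 - 5*z) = (z - 5)*(z - 1)*(z + 2)^2*(z)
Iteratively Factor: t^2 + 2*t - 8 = (t + 4)*(t - 2)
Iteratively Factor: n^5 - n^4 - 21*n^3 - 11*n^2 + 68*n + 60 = (n - 5)*(n^4 + 4*n^3 - n^2 - 16*n - 12) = (n - 5)*(n - 2)*(n^3 + 6*n^2 + 11*n + 6) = (n - 5)*(n - 2)*(n + 2)*(n^2 + 4*n + 3) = (n - 5)*(n - 2)*(n + 1)*(n + 2)*(n + 3)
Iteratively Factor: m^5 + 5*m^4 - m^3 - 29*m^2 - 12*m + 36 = (m + 2)*(m^4 + 3*m^3 - 7*m^2 - 15*m + 18) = (m + 2)*(m + 3)*(m^3 - 7*m + 6) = (m + 2)*(m + 3)^2*(m^2 - 3*m + 2) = (m - 1)*(m + 2)*(m + 3)^2*(m - 2)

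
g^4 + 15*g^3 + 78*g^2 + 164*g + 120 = (g + 2)^2*(g + 5)*(g + 6)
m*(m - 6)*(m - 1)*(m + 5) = m^4 - 2*m^3 - 29*m^2 + 30*m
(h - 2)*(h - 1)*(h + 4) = h^3 + h^2 - 10*h + 8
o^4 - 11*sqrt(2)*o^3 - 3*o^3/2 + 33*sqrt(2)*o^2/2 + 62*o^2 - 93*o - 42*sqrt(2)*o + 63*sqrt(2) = (o - 3/2)*(o - 7*sqrt(2))*(o - 3*sqrt(2))*(o - sqrt(2))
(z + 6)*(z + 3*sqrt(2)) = z^2 + 3*sqrt(2)*z + 6*z + 18*sqrt(2)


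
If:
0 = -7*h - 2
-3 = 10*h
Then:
No Solution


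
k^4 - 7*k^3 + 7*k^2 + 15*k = k*(k - 5)*(k - 3)*(k + 1)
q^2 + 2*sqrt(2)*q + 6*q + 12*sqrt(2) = (q + 6)*(q + 2*sqrt(2))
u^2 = u^2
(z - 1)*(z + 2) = z^2 + z - 2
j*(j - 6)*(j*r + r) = j^3*r - 5*j^2*r - 6*j*r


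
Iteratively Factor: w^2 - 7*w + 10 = (w - 2)*(w - 5)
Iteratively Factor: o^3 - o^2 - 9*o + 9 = (o - 1)*(o^2 - 9) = (o - 3)*(o - 1)*(o + 3)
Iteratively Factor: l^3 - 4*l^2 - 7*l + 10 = (l - 1)*(l^2 - 3*l - 10) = (l - 1)*(l + 2)*(l - 5)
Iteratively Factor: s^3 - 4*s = (s - 2)*(s^2 + 2*s) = s*(s - 2)*(s + 2)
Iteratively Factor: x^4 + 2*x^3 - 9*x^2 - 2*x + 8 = (x - 2)*(x^3 + 4*x^2 - x - 4) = (x - 2)*(x - 1)*(x^2 + 5*x + 4) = (x - 2)*(x - 1)*(x + 1)*(x + 4)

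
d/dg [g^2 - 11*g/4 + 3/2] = 2*g - 11/4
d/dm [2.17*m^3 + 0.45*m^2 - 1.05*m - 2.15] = 6.51*m^2 + 0.9*m - 1.05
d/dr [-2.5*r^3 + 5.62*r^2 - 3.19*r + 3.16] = -7.5*r^2 + 11.24*r - 3.19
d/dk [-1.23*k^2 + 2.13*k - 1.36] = 2.13 - 2.46*k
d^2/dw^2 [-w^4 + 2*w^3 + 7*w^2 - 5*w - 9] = -12*w^2 + 12*w + 14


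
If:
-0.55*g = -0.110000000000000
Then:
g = 0.20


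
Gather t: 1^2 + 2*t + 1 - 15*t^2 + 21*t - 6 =-15*t^2 + 23*t - 4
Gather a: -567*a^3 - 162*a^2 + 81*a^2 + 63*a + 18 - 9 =-567*a^3 - 81*a^2 + 63*a + 9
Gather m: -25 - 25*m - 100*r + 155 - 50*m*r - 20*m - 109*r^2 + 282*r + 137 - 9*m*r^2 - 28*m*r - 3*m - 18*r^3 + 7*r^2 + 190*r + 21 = m*(-9*r^2 - 78*r - 48) - 18*r^3 - 102*r^2 + 372*r + 288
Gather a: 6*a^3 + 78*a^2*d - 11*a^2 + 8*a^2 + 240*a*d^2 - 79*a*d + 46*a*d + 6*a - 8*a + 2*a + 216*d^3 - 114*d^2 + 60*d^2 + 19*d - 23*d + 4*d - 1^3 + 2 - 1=6*a^3 + a^2*(78*d - 3) + a*(240*d^2 - 33*d) + 216*d^3 - 54*d^2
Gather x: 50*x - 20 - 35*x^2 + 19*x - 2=-35*x^2 + 69*x - 22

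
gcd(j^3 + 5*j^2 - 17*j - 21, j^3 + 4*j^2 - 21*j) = j^2 + 4*j - 21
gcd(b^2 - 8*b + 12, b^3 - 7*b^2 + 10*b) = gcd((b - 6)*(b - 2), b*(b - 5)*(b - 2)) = b - 2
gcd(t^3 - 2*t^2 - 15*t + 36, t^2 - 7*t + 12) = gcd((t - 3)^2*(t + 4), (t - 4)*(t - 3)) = t - 3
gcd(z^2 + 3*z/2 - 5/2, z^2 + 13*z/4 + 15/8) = z + 5/2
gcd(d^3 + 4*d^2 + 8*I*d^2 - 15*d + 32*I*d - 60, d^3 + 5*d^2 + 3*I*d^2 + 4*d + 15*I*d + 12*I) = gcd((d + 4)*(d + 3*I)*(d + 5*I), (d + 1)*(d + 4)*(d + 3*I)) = d^2 + d*(4 + 3*I) + 12*I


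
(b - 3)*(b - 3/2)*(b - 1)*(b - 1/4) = b^4 - 23*b^3/4 + 83*b^2/8 - 27*b/4 + 9/8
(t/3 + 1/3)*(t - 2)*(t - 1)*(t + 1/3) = t^4/3 - 5*t^3/9 - 5*t^2/9 + 5*t/9 + 2/9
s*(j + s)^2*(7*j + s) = 7*j^3*s + 15*j^2*s^2 + 9*j*s^3 + s^4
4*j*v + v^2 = v*(4*j + v)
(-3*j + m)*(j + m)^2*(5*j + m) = -15*j^4 - 28*j^3*m - 10*j^2*m^2 + 4*j*m^3 + m^4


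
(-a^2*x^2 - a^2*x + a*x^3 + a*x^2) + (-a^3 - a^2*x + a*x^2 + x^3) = -a^3 - a^2*x^2 - 2*a^2*x + a*x^3 + 2*a*x^2 + x^3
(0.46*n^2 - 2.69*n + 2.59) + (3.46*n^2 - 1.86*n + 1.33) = 3.92*n^2 - 4.55*n + 3.92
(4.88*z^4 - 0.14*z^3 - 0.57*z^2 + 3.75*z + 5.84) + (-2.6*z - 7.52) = 4.88*z^4 - 0.14*z^3 - 0.57*z^2 + 1.15*z - 1.68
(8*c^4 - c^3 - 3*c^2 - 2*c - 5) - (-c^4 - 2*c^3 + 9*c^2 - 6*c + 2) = 9*c^4 + c^3 - 12*c^2 + 4*c - 7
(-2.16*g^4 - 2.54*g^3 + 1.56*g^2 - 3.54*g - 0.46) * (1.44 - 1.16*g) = 2.5056*g^5 - 0.164000000000001*g^4 - 5.4672*g^3 + 6.3528*g^2 - 4.564*g - 0.6624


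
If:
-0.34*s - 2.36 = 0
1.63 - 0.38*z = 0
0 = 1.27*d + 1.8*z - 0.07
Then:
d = -6.02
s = -6.94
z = 4.29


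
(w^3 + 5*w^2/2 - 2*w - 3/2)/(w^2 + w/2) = w + 2 - 3/w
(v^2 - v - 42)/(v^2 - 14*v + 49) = (v + 6)/(v - 7)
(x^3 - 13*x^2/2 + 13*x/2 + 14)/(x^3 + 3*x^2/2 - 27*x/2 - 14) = (x - 4)/(x + 4)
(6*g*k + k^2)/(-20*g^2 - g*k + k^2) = k*(-6*g - k)/(20*g^2 + g*k - k^2)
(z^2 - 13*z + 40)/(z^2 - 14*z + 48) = (z - 5)/(z - 6)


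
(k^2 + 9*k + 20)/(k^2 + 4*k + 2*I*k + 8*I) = (k + 5)/(k + 2*I)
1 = 1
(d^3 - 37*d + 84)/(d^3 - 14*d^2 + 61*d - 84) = (d + 7)/(d - 7)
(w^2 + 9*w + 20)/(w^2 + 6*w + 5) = (w + 4)/(w + 1)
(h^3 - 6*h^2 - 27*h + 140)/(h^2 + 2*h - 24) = (h^2 - 2*h - 35)/(h + 6)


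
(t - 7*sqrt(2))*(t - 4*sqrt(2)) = t^2 - 11*sqrt(2)*t + 56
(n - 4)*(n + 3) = n^2 - n - 12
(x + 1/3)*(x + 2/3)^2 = x^3 + 5*x^2/3 + 8*x/9 + 4/27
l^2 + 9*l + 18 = (l + 3)*(l + 6)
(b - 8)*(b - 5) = b^2 - 13*b + 40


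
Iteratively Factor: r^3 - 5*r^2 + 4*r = (r - 4)*(r^2 - r) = r*(r - 4)*(r - 1)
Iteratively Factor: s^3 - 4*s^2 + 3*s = (s - 3)*(s^2 - s) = (s - 3)*(s - 1)*(s)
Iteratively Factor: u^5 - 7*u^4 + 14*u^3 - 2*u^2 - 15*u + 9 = (u - 1)*(u^4 - 6*u^3 + 8*u^2 + 6*u - 9) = (u - 1)*(u + 1)*(u^3 - 7*u^2 + 15*u - 9) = (u - 1)^2*(u + 1)*(u^2 - 6*u + 9) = (u - 3)*(u - 1)^2*(u + 1)*(u - 3)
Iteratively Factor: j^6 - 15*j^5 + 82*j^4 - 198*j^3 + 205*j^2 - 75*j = (j)*(j^5 - 15*j^4 + 82*j^3 - 198*j^2 + 205*j - 75) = j*(j - 3)*(j^4 - 12*j^3 + 46*j^2 - 60*j + 25) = j*(j - 3)*(j - 1)*(j^3 - 11*j^2 + 35*j - 25) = j*(j - 5)*(j - 3)*(j - 1)*(j^2 - 6*j + 5) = j*(j - 5)*(j - 3)*(j - 1)^2*(j - 5)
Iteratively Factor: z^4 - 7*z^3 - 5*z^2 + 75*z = (z - 5)*(z^3 - 2*z^2 - 15*z) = (z - 5)^2*(z^2 + 3*z) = (z - 5)^2*(z + 3)*(z)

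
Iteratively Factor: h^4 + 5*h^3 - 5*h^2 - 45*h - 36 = (h + 3)*(h^3 + 2*h^2 - 11*h - 12) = (h + 3)*(h + 4)*(h^2 - 2*h - 3) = (h - 3)*(h + 3)*(h + 4)*(h + 1)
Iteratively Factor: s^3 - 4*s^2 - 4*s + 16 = (s - 4)*(s^2 - 4) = (s - 4)*(s + 2)*(s - 2)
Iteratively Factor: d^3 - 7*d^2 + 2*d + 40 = (d - 5)*(d^2 - 2*d - 8) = (d - 5)*(d - 4)*(d + 2)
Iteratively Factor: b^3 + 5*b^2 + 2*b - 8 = (b + 2)*(b^2 + 3*b - 4) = (b - 1)*(b + 2)*(b + 4)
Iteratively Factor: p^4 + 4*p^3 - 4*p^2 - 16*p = (p + 4)*(p^3 - 4*p) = (p + 2)*(p + 4)*(p^2 - 2*p) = p*(p + 2)*(p + 4)*(p - 2)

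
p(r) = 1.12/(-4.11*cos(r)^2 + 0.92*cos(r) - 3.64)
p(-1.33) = -0.31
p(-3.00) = -0.13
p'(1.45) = -0.01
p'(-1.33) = 0.08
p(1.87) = -0.26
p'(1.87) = 0.20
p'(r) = 1.12*(-8.22*sin(r)*cos(r) + 0.92*sin(r))/(-4.11*cos(r)^2 + 0.92*cos(r) - 3.64)^2 = (1.0304 - 9.2064*cos(r))*sin(r)/(4.11*cos(r)^2 - 0.92*cos(r) + 3.64)^2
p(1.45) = -0.31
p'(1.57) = 0.08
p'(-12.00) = -0.11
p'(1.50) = 0.03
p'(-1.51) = -0.04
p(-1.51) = -0.31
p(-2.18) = -0.20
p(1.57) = -0.31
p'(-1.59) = -0.09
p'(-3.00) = -0.02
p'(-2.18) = -0.17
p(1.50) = -0.31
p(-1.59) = -0.31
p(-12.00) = -0.19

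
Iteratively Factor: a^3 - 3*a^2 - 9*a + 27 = (a - 3)*(a^2 - 9) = (a - 3)*(a + 3)*(a - 3)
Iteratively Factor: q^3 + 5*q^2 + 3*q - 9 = (q + 3)*(q^2 + 2*q - 3) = (q + 3)^2*(q - 1)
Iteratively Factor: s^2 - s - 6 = (s - 3)*(s + 2)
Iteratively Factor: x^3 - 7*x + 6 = (x + 3)*(x^2 - 3*x + 2) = (x - 1)*(x + 3)*(x - 2)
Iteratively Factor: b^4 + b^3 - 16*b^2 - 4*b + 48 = (b - 2)*(b^3 + 3*b^2 - 10*b - 24) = (b - 2)*(b + 4)*(b^2 - b - 6) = (b - 2)*(b + 2)*(b + 4)*(b - 3)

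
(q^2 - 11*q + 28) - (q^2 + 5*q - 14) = 42 - 16*q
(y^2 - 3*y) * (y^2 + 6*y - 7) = y^4 + 3*y^3 - 25*y^2 + 21*y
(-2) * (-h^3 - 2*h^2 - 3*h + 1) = 2*h^3 + 4*h^2 + 6*h - 2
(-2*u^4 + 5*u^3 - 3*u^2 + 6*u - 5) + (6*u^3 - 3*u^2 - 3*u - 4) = -2*u^4 + 11*u^3 - 6*u^2 + 3*u - 9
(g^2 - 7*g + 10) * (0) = 0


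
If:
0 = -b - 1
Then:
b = -1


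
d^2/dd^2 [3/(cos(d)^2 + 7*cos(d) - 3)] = 3*(-4*sin(d)^4 + 21*sin(d)^2*cos(d) + 63*sin(d)^2 + 45)/(cos(d)^2 + 7*cos(d) - 3)^3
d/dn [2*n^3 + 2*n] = 6*n^2 + 2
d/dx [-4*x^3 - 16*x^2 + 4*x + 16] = -12*x^2 - 32*x + 4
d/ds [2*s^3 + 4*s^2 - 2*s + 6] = 6*s^2 + 8*s - 2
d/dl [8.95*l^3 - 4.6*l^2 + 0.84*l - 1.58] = 26.85*l^2 - 9.2*l + 0.84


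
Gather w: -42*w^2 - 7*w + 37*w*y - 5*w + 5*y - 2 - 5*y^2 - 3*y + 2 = -42*w^2 + w*(37*y - 12) - 5*y^2 + 2*y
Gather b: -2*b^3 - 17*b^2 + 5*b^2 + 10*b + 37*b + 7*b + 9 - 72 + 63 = -2*b^3 - 12*b^2 + 54*b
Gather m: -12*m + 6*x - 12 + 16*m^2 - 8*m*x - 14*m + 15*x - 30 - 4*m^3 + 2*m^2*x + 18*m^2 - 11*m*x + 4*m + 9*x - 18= -4*m^3 + m^2*(2*x + 34) + m*(-19*x - 22) + 30*x - 60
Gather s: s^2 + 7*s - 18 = s^2 + 7*s - 18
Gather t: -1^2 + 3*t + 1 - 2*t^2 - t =-2*t^2 + 2*t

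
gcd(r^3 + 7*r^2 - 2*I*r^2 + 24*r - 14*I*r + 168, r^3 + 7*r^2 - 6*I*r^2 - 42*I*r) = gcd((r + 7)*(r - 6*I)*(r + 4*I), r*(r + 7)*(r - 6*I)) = r^2 + r*(7 - 6*I) - 42*I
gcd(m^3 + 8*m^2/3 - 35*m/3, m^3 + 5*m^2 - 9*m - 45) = m + 5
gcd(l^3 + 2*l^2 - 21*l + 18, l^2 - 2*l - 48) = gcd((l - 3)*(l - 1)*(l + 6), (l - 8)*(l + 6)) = l + 6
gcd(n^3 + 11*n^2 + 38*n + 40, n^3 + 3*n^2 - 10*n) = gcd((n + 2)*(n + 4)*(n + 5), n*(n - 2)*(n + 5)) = n + 5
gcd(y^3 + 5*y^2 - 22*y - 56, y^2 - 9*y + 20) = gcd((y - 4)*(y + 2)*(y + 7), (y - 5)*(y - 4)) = y - 4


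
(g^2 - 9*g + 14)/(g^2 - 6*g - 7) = (g - 2)/(g + 1)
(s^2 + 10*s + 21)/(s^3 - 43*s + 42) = (s + 3)/(s^2 - 7*s + 6)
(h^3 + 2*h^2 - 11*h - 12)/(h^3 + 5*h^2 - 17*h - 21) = (h + 4)/(h + 7)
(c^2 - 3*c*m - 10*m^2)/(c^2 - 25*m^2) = (c + 2*m)/(c + 5*m)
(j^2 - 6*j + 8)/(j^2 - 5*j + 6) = (j - 4)/(j - 3)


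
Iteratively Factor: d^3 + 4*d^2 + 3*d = (d)*(d^2 + 4*d + 3) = d*(d + 3)*(d + 1)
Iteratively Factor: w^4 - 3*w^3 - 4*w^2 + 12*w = (w - 3)*(w^3 - 4*w) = w*(w - 3)*(w^2 - 4) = w*(w - 3)*(w + 2)*(w - 2)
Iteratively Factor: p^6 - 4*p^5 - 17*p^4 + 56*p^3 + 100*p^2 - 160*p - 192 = (p - 4)*(p^5 - 17*p^3 - 12*p^2 + 52*p + 48) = (p - 4)*(p + 2)*(p^4 - 2*p^3 - 13*p^2 + 14*p + 24) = (p - 4)^2*(p + 2)*(p^3 + 2*p^2 - 5*p - 6) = (p - 4)^2*(p + 1)*(p + 2)*(p^2 + p - 6) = (p - 4)^2*(p + 1)*(p + 2)*(p + 3)*(p - 2)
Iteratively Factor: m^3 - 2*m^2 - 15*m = (m + 3)*(m^2 - 5*m) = (m - 5)*(m + 3)*(m)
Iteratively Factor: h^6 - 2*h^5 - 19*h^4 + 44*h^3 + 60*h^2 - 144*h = (h)*(h^5 - 2*h^4 - 19*h^3 + 44*h^2 + 60*h - 144) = h*(h + 2)*(h^4 - 4*h^3 - 11*h^2 + 66*h - 72) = h*(h - 3)*(h + 2)*(h^3 - h^2 - 14*h + 24) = h*(h - 3)^2*(h + 2)*(h^2 + 2*h - 8) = h*(h - 3)^2*(h + 2)*(h + 4)*(h - 2)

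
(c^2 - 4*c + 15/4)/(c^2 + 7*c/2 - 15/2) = (c - 5/2)/(c + 5)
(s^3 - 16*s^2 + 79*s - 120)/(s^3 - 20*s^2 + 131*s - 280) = (s - 3)/(s - 7)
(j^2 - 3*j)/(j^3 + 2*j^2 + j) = (j - 3)/(j^2 + 2*j + 1)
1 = 1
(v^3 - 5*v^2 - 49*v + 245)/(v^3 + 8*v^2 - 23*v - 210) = (v - 7)/(v + 6)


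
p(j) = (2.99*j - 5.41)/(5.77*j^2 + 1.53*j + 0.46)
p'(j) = (-11.54*j - 1.53)*(2.99*j - 5.41)/(5.77*j^2 + 1.53*j + 0.46)^2 + 2.99/(5.77*j^2 + 1.53*j + 0.46)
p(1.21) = -0.17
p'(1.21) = 0.52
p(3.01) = 0.06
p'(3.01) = 0.01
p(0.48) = -1.57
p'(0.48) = 5.60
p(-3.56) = -0.24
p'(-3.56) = -0.09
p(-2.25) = -0.46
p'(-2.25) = -0.32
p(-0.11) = -15.87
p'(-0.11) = 19.71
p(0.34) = -2.67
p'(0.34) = 10.65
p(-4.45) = -0.17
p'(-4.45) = -0.05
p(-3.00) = -0.30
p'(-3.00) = -0.15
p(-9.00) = -0.07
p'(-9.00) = -0.01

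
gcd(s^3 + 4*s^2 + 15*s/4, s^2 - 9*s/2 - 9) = s + 3/2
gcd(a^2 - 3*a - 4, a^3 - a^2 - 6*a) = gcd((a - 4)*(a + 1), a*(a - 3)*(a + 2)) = 1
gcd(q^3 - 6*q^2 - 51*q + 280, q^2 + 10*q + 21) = q + 7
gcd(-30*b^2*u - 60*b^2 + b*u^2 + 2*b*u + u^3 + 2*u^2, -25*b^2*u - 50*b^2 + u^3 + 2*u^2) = -5*b*u - 10*b + u^2 + 2*u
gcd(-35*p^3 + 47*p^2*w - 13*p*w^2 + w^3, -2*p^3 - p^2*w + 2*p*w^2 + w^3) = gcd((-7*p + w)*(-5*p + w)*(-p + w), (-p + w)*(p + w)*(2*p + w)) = p - w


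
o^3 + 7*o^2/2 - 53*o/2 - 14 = (o - 4)*(o + 1/2)*(o + 7)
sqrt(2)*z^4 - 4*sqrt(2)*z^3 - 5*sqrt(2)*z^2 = z^2*(z - 5)*(sqrt(2)*z + sqrt(2))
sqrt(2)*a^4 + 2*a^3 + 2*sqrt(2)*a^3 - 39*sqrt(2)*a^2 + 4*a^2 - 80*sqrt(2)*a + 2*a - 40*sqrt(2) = (a + 1)*(a - 4*sqrt(2))*(a + 5*sqrt(2))*(sqrt(2)*a + sqrt(2))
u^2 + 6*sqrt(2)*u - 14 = (u - sqrt(2))*(u + 7*sqrt(2))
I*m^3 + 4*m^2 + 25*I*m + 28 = (m - 7*I)*(m + 4*I)*(I*m + 1)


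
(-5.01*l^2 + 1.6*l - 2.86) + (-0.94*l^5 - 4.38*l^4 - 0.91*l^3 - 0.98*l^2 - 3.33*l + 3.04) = -0.94*l^5 - 4.38*l^4 - 0.91*l^3 - 5.99*l^2 - 1.73*l + 0.18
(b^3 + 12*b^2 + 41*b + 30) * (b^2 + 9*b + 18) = b^5 + 21*b^4 + 167*b^3 + 615*b^2 + 1008*b + 540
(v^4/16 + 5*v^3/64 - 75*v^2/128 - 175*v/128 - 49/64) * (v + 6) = v^5/16 + 29*v^4/64 - 15*v^3/128 - 625*v^2/128 - 287*v/32 - 147/32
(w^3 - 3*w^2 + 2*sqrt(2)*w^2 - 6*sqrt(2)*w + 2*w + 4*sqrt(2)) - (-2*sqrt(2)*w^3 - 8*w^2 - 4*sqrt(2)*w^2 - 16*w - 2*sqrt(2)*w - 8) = w^3 + 2*sqrt(2)*w^3 + 5*w^2 + 6*sqrt(2)*w^2 - 4*sqrt(2)*w + 18*w + 4*sqrt(2) + 8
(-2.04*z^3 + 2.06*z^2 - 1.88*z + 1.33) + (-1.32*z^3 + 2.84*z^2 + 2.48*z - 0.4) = -3.36*z^3 + 4.9*z^2 + 0.6*z + 0.93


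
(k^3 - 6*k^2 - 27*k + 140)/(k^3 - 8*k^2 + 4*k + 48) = (k^2 - 2*k - 35)/(k^2 - 4*k - 12)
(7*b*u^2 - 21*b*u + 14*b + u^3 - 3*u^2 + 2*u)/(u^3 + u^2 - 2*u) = (7*b*u - 14*b + u^2 - 2*u)/(u*(u + 2))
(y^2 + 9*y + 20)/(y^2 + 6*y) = (y^2 + 9*y + 20)/(y*(y + 6))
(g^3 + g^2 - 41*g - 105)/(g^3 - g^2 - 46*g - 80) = (g^2 - 4*g - 21)/(g^2 - 6*g - 16)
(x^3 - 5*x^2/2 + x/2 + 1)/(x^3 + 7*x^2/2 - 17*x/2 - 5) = (x - 1)/(x + 5)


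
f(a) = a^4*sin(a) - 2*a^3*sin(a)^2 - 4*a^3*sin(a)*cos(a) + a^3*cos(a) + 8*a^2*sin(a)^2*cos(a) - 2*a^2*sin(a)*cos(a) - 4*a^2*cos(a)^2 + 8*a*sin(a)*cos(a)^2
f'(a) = a^4*cos(a) + 4*a^3*sin(a)^2 - 4*a^3*sin(a)*cos(a) + 3*a^3*sin(a) - 4*a^3*cos(a)^2 - 8*a^2*sin(a)^3 - 4*a^2*sin(a)^2 + 16*a^2*sin(a)*cos(a)^2 - 4*a^2*sin(a)*cos(a) - 2*a^2*cos(a)^2 + 3*a^2*cos(a) - 4*a*sin(a)*cos(a) + 8*a*cos(a)^3 - 8*a*cos(a)^2 + 8*sin(a)*cos(a)^2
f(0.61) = 1.02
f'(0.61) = 2.07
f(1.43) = -1.06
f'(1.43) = -5.56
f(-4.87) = 852.73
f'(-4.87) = -888.29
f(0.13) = 0.07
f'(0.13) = 0.98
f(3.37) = -162.61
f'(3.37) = -483.03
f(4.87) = -657.97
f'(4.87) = 364.66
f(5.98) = -70.68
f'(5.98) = 489.71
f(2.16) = 5.84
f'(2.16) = 27.60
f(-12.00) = 13495.53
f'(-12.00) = 21248.81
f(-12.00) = 13495.53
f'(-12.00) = 21248.81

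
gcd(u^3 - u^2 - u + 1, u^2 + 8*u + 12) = 1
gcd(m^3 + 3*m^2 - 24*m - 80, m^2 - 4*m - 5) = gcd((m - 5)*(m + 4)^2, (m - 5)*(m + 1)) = m - 5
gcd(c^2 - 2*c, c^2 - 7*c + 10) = c - 2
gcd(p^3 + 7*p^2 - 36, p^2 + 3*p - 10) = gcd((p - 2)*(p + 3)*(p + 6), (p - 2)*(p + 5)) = p - 2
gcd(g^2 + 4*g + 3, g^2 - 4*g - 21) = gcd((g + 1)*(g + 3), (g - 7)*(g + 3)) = g + 3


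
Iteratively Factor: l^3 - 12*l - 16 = (l + 2)*(l^2 - 2*l - 8) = (l - 4)*(l + 2)*(l + 2)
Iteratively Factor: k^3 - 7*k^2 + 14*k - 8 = (k - 2)*(k^2 - 5*k + 4) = (k - 4)*(k - 2)*(k - 1)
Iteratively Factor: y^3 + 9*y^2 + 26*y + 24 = (y + 3)*(y^2 + 6*y + 8) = (y + 3)*(y + 4)*(y + 2)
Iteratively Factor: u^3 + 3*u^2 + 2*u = (u + 2)*(u^2 + u) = u*(u + 2)*(u + 1)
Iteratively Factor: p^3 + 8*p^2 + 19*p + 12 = (p + 1)*(p^2 + 7*p + 12) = (p + 1)*(p + 3)*(p + 4)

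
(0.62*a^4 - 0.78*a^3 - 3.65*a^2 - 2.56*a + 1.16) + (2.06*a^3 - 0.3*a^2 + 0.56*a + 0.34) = 0.62*a^4 + 1.28*a^3 - 3.95*a^2 - 2.0*a + 1.5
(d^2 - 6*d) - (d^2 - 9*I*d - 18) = -6*d + 9*I*d + 18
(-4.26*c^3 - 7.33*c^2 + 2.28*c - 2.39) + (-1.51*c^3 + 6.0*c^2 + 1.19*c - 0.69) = -5.77*c^3 - 1.33*c^2 + 3.47*c - 3.08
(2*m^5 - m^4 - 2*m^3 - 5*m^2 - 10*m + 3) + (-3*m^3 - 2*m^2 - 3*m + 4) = 2*m^5 - m^4 - 5*m^3 - 7*m^2 - 13*m + 7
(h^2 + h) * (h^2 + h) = h^4 + 2*h^3 + h^2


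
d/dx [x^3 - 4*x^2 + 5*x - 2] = 3*x^2 - 8*x + 5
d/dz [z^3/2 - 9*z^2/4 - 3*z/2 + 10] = 3*z^2/2 - 9*z/2 - 3/2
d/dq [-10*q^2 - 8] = -20*q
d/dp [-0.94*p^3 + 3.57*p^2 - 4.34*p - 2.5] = -2.82*p^2 + 7.14*p - 4.34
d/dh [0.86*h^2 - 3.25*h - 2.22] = 1.72*h - 3.25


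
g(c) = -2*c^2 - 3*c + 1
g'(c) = -4*c - 3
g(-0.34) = 1.79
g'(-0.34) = -1.64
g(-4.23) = -22.10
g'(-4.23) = 13.92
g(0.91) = -3.39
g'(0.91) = -6.64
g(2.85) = -23.80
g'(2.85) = -14.40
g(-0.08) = 1.23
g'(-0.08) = -2.68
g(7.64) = -138.66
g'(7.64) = -33.56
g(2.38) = -17.47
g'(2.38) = -12.52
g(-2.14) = -1.74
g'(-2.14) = 5.56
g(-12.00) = -251.00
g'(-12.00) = 45.00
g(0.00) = 1.00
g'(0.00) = -3.00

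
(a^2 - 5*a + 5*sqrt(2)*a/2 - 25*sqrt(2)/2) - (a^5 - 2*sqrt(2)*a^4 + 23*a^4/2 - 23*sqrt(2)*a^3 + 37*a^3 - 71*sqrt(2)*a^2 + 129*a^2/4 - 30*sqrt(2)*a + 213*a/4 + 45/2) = -a^5 - 23*a^4/2 + 2*sqrt(2)*a^4 - 37*a^3 + 23*sqrt(2)*a^3 - 125*a^2/4 + 71*sqrt(2)*a^2 - 233*a/4 + 65*sqrt(2)*a/2 - 45/2 - 25*sqrt(2)/2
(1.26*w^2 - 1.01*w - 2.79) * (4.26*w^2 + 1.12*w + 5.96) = 5.3676*w^4 - 2.8914*w^3 - 5.507*w^2 - 9.1444*w - 16.6284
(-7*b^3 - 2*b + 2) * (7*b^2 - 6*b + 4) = -49*b^5 + 42*b^4 - 42*b^3 + 26*b^2 - 20*b + 8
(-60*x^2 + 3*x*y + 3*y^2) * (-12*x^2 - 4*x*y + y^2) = 720*x^4 + 204*x^3*y - 108*x^2*y^2 - 9*x*y^3 + 3*y^4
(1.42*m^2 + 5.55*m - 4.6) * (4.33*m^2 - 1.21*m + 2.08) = 6.1486*m^4 + 22.3133*m^3 - 23.6799*m^2 + 17.11*m - 9.568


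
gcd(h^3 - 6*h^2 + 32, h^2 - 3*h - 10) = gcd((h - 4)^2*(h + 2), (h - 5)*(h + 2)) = h + 2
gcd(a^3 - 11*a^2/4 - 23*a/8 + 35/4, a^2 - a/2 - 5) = a - 5/2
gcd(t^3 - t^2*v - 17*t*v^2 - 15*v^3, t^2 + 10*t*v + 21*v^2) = t + 3*v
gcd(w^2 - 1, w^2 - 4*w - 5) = w + 1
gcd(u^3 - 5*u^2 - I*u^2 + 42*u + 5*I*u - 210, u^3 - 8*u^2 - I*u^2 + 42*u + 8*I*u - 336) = u^2 - I*u + 42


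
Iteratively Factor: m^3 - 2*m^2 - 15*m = (m - 5)*(m^2 + 3*m) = (m - 5)*(m + 3)*(m)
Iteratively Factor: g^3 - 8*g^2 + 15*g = (g)*(g^2 - 8*g + 15) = g*(g - 3)*(g - 5)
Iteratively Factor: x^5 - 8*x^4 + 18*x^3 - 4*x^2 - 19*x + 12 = (x + 1)*(x^4 - 9*x^3 + 27*x^2 - 31*x + 12) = (x - 1)*(x + 1)*(x^3 - 8*x^2 + 19*x - 12) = (x - 3)*(x - 1)*(x + 1)*(x^2 - 5*x + 4) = (x - 4)*(x - 3)*(x - 1)*(x + 1)*(x - 1)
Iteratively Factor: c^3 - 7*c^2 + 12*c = (c - 4)*(c^2 - 3*c) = (c - 4)*(c - 3)*(c)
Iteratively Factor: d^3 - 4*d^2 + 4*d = (d - 2)*(d^2 - 2*d) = (d - 2)^2*(d)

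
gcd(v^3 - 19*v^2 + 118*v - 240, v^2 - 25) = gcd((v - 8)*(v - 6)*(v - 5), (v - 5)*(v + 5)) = v - 5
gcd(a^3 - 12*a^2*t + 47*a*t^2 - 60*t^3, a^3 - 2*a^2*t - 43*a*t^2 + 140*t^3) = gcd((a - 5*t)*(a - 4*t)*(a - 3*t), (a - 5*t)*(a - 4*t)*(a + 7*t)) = a^2 - 9*a*t + 20*t^2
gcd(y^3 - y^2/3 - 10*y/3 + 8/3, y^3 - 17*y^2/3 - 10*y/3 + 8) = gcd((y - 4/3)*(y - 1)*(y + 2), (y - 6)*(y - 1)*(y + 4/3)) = y - 1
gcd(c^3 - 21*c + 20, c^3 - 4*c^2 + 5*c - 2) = c - 1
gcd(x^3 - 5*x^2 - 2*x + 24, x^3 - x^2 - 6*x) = x^2 - x - 6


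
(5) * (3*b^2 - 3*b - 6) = 15*b^2 - 15*b - 30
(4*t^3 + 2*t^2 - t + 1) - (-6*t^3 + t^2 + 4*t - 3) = 10*t^3 + t^2 - 5*t + 4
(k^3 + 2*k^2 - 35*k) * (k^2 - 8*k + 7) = k^5 - 6*k^4 - 44*k^3 + 294*k^2 - 245*k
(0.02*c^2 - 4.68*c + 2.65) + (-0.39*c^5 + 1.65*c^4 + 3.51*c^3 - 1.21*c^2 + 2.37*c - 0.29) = -0.39*c^5 + 1.65*c^4 + 3.51*c^3 - 1.19*c^2 - 2.31*c + 2.36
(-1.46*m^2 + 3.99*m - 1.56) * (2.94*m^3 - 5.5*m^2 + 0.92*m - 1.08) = -4.2924*m^5 + 19.7606*m^4 - 27.8746*m^3 + 13.8276*m^2 - 5.7444*m + 1.6848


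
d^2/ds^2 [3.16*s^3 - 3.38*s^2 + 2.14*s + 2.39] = 18.96*s - 6.76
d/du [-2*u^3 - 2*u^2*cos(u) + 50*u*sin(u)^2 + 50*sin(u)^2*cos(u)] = 2*u^2*sin(u) - 6*u^2 + 50*u*sin(2*u) - 4*u*cos(u) - 25*sin(u)/2 + 75*sin(3*u)/2 - 25*cos(2*u) + 25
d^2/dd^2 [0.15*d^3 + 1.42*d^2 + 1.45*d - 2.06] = 0.9*d + 2.84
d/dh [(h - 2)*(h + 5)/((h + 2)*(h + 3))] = 2*(h^2 + 16*h + 34)/(h^4 + 10*h^3 + 37*h^2 + 60*h + 36)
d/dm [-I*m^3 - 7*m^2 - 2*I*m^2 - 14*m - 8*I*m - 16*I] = -3*I*m^2 - 2*m*(7 + 2*I) - 14 - 8*I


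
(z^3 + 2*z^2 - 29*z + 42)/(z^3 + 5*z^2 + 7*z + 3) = (z^3 + 2*z^2 - 29*z + 42)/(z^3 + 5*z^2 + 7*z + 3)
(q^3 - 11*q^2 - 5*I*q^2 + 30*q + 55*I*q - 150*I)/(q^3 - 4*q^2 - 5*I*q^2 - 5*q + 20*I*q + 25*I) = (q - 6)/(q + 1)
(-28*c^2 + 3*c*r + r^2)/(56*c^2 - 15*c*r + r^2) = (-28*c^2 + 3*c*r + r^2)/(56*c^2 - 15*c*r + r^2)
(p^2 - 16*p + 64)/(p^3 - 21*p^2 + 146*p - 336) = (p - 8)/(p^2 - 13*p + 42)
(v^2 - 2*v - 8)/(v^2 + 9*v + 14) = (v - 4)/(v + 7)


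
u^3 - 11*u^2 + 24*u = u*(u - 8)*(u - 3)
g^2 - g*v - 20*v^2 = (g - 5*v)*(g + 4*v)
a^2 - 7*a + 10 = (a - 5)*(a - 2)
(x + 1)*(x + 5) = x^2 + 6*x + 5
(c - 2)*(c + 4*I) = c^2 - 2*c + 4*I*c - 8*I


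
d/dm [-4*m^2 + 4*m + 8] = 4 - 8*m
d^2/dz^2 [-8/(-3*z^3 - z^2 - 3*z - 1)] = 16*(-(9*z + 1)*(3*z^3 + z^2 + 3*z + 1) + (9*z^2 + 2*z + 3)^2)/(3*z^3 + z^2 + 3*z + 1)^3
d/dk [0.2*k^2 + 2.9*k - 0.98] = 0.4*k + 2.9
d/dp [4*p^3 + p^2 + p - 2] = 12*p^2 + 2*p + 1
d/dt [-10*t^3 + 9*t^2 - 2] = 6*t*(3 - 5*t)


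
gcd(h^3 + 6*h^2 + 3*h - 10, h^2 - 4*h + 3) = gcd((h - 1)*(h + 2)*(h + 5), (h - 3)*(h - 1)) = h - 1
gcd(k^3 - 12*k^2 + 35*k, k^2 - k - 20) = k - 5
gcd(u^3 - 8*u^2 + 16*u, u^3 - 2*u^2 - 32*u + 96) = u^2 - 8*u + 16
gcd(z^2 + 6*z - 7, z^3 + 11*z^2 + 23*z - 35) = z^2 + 6*z - 7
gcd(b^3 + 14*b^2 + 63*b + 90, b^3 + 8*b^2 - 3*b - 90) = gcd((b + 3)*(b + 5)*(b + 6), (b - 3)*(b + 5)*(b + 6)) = b^2 + 11*b + 30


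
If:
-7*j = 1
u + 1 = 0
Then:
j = -1/7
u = -1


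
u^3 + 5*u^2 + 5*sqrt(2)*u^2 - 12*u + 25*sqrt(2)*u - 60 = (u + 5)*(u - sqrt(2))*(u + 6*sqrt(2))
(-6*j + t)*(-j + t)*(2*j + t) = 12*j^3 - 8*j^2*t - 5*j*t^2 + t^3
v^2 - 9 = (v - 3)*(v + 3)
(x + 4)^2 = x^2 + 8*x + 16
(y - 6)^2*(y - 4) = y^3 - 16*y^2 + 84*y - 144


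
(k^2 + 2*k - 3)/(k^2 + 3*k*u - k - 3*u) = (k + 3)/(k + 3*u)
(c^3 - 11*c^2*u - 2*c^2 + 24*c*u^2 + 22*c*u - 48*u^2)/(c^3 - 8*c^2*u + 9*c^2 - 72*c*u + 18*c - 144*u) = (c^2 - 3*c*u - 2*c + 6*u)/(c^2 + 9*c + 18)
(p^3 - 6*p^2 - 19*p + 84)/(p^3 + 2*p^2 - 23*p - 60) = (p^2 - 10*p + 21)/(p^2 - 2*p - 15)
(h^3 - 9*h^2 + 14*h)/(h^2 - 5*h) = (h^2 - 9*h + 14)/(h - 5)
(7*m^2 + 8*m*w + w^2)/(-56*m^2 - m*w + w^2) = (m + w)/(-8*m + w)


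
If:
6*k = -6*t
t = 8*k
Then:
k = 0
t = 0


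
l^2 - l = l*(l - 1)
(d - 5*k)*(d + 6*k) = d^2 + d*k - 30*k^2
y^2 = y^2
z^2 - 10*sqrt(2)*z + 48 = (z - 6*sqrt(2))*(z - 4*sqrt(2))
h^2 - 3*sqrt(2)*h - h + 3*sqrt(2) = (h - 1)*(h - 3*sqrt(2))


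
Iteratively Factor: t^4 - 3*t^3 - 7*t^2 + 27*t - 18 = (t + 3)*(t^3 - 6*t^2 + 11*t - 6) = (t - 3)*(t + 3)*(t^2 - 3*t + 2) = (t - 3)*(t - 1)*(t + 3)*(t - 2)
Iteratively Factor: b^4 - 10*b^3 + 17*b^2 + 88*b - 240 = (b + 3)*(b^3 - 13*b^2 + 56*b - 80) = (b - 4)*(b + 3)*(b^2 - 9*b + 20) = (b - 4)^2*(b + 3)*(b - 5)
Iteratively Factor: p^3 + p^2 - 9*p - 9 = (p - 3)*(p^2 + 4*p + 3) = (p - 3)*(p + 3)*(p + 1)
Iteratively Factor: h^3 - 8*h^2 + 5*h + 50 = (h - 5)*(h^2 - 3*h - 10) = (h - 5)*(h + 2)*(h - 5)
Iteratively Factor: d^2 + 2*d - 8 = (d - 2)*(d + 4)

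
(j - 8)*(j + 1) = j^2 - 7*j - 8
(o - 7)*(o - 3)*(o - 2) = o^3 - 12*o^2 + 41*o - 42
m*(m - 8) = m^2 - 8*m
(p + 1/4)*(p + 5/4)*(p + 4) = p^3 + 11*p^2/2 + 101*p/16 + 5/4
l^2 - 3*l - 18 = (l - 6)*(l + 3)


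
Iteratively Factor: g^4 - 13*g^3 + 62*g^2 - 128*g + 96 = (g - 4)*(g^3 - 9*g^2 + 26*g - 24) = (g - 4)*(g - 3)*(g^2 - 6*g + 8) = (g - 4)*(g - 3)*(g - 2)*(g - 4)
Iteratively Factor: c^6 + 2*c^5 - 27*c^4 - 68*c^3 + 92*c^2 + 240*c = (c - 2)*(c^5 + 4*c^4 - 19*c^3 - 106*c^2 - 120*c) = (c - 2)*(c + 3)*(c^4 + c^3 - 22*c^2 - 40*c) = (c - 5)*(c - 2)*(c + 3)*(c^3 + 6*c^2 + 8*c) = (c - 5)*(c - 2)*(c + 2)*(c + 3)*(c^2 + 4*c) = c*(c - 5)*(c - 2)*(c + 2)*(c + 3)*(c + 4)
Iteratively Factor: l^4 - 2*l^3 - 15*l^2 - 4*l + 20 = (l - 5)*(l^3 + 3*l^2 - 4) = (l - 5)*(l - 1)*(l^2 + 4*l + 4) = (l - 5)*(l - 1)*(l + 2)*(l + 2)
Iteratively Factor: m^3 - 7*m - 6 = (m + 1)*(m^2 - m - 6) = (m + 1)*(m + 2)*(m - 3)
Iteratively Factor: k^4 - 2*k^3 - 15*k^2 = (k)*(k^3 - 2*k^2 - 15*k) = k*(k + 3)*(k^2 - 5*k) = k^2*(k + 3)*(k - 5)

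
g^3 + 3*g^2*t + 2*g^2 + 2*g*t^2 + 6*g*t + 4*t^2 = (g + 2)*(g + t)*(g + 2*t)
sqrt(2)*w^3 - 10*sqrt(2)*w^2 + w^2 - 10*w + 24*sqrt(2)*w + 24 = (w - 6)*(w - 4)*(sqrt(2)*w + 1)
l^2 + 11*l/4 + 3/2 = (l + 3/4)*(l + 2)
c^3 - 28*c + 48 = (c - 4)*(c - 2)*(c + 6)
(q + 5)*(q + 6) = q^2 + 11*q + 30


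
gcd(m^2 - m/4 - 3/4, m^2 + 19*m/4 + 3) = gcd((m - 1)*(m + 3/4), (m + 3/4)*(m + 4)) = m + 3/4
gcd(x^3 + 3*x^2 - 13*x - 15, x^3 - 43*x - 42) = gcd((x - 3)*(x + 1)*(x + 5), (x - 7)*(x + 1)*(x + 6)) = x + 1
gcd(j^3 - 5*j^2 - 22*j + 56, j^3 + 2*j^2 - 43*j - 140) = j^2 - 3*j - 28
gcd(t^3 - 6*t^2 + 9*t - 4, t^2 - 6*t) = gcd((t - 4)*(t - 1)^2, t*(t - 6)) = 1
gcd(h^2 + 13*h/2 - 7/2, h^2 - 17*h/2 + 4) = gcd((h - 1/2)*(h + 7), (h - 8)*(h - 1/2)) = h - 1/2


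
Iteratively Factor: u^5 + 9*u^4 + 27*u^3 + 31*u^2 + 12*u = (u + 3)*(u^4 + 6*u^3 + 9*u^2 + 4*u) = (u + 1)*(u + 3)*(u^3 + 5*u^2 + 4*u) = (u + 1)^2*(u + 3)*(u^2 + 4*u) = (u + 1)^2*(u + 3)*(u + 4)*(u)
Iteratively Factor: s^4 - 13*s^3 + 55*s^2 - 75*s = (s - 5)*(s^3 - 8*s^2 + 15*s) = s*(s - 5)*(s^2 - 8*s + 15) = s*(s - 5)*(s - 3)*(s - 5)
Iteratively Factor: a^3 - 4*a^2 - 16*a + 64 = (a - 4)*(a^2 - 16) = (a - 4)*(a + 4)*(a - 4)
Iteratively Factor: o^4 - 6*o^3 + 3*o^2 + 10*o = (o - 2)*(o^3 - 4*o^2 - 5*o) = o*(o - 2)*(o^2 - 4*o - 5) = o*(o - 2)*(o + 1)*(o - 5)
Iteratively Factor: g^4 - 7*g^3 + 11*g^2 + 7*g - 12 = (g - 4)*(g^3 - 3*g^2 - g + 3) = (g - 4)*(g - 3)*(g^2 - 1) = (g - 4)*(g - 3)*(g + 1)*(g - 1)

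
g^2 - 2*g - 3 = (g - 3)*(g + 1)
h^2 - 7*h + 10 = (h - 5)*(h - 2)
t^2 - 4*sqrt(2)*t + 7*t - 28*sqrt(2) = (t + 7)*(t - 4*sqrt(2))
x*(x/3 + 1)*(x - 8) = x^3/3 - 5*x^2/3 - 8*x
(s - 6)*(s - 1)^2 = s^3 - 8*s^2 + 13*s - 6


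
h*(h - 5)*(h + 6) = h^3 + h^2 - 30*h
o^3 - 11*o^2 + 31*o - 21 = (o - 7)*(o - 3)*(o - 1)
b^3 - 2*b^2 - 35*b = b*(b - 7)*(b + 5)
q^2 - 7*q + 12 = (q - 4)*(q - 3)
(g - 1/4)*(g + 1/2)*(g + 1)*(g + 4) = g^4 + 21*g^3/4 + 41*g^2/8 + 3*g/8 - 1/2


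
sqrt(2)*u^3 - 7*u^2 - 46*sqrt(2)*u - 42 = (u - 7*sqrt(2))*(u + 3*sqrt(2))*(sqrt(2)*u + 1)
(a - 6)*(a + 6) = a^2 - 36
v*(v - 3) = v^2 - 3*v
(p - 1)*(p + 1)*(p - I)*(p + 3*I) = p^4 + 2*I*p^3 + 2*p^2 - 2*I*p - 3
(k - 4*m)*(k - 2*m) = k^2 - 6*k*m + 8*m^2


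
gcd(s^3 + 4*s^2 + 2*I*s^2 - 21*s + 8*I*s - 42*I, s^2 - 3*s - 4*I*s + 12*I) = s - 3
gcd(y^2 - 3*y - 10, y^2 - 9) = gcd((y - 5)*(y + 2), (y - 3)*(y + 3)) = 1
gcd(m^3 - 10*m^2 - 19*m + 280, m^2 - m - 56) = m - 8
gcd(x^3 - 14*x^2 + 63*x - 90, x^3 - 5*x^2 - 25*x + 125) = x - 5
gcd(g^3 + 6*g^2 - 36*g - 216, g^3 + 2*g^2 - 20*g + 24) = g + 6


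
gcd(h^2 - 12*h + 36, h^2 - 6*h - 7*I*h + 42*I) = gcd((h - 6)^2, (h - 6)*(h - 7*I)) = h - 6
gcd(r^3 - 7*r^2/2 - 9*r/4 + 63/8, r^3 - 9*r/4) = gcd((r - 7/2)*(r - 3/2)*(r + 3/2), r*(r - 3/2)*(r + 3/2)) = r^2 - 9/4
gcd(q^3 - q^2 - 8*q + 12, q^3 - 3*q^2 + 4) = q^2 - 4*q + 4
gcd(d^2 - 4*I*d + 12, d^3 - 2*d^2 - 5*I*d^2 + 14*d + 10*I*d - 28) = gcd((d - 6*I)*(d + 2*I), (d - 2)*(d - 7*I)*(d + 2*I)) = d + 2*I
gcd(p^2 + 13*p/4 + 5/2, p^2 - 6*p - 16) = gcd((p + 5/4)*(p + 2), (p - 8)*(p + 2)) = p + 2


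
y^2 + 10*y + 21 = (y + 3)*(y + 7)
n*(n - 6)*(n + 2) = n^3 - 4*n^2 - 12*n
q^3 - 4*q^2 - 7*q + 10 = (q - 5)*(q - 1)*(q + 2)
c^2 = c^2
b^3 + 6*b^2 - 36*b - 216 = (b - 6)*(b + 6)^2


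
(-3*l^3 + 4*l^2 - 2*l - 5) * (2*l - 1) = -6*l^4 + 11*l^3 - 8*l^2 - 8*l + 5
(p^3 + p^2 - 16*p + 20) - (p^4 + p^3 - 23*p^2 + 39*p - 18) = -p^4 + 24*p^2 - 55*p + 38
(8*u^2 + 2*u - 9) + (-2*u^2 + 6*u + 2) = 6*u^2 + 8*u - 7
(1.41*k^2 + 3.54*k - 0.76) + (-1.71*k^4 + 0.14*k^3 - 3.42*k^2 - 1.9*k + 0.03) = -1.71*k^4 + 0.14*k^3 - 2.01*k^2 + 1.64*k - 0.73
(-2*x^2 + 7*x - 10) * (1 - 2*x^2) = 4*x^4 - 14*x^3 + 18*x^2 + 7*x - 10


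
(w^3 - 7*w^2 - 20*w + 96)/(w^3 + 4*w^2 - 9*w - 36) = (w - 8)/(w + 3)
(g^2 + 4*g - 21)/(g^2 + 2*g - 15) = (g + 7)/(g + 5)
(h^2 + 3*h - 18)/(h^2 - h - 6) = (h + 6)/(h + 2)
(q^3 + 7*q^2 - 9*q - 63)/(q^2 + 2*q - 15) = (q^2 + 10*q + 21)/(q + 5)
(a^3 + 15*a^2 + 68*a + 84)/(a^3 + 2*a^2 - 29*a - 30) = (a^2 + 9*a + 14)/(a^2 - 4*a - 5)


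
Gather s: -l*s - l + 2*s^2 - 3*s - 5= -l + 2*s^2 + s*(-l - 3) - 5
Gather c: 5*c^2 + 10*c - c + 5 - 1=5*c^2 + 9*c + 4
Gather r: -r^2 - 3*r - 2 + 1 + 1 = -r^2 - 3*r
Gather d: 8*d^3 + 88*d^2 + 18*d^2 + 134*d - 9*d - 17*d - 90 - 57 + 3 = 8*d^3 + 106*d^2 + 108*d - 144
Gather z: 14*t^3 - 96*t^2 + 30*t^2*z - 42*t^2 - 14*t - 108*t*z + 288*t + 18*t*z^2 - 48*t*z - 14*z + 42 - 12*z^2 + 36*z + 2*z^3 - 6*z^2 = 14*t^3 - 138*t^2 + 274*t + 2*z^3 + z^2*(18*t - 18) + z*(30*t^2 - 156*t + 22) + 42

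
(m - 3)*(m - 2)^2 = m^3 - 7*m^2 + 16*m - 12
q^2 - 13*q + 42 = (q - 7)*(q - 6)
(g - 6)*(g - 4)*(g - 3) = g^3 - 13*g^2 + 54*g - 72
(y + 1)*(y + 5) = y^2 + 6*y + 5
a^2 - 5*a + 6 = (a - 3)*(a - 2)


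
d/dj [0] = 0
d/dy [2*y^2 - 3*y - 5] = 4*y - 3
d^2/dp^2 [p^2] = 2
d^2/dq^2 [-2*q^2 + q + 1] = -4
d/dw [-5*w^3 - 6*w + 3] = -15*w^2 - 6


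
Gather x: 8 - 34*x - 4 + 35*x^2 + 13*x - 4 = 35*x^2 - 21*x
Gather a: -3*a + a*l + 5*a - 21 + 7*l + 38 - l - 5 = a*(l + 2) + 6*l + 12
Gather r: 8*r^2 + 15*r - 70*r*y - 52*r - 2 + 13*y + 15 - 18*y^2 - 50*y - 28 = 8*r^2 + r*(-70*y - 37) - 18*y^2 - 37*y - 15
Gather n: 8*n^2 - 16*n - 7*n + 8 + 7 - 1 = 8*n^2 - 23*n + 14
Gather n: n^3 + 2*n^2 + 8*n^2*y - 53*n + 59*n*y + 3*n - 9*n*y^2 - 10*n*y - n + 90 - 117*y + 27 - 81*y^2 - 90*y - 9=n^3 + n^2*(8*y + 2) + n*(-9*y^2 + 49*y - 51) - 81*y^2 - 207*y + 108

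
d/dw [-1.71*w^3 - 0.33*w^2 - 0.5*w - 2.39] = -5.13*w^2 - 0.66*w - 0.5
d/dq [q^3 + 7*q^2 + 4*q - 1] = 3*q^2 + 14*q + 4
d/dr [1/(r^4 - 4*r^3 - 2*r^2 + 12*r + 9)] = 4*(1 - r)/(r^6 - 6*r^5 + 3*r^4 + 28*r^3 - 9*r^2 - 54*r - 27)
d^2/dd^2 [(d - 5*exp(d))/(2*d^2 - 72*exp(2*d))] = (8*(d - 5*exp(d))*(d - 36*exp(2*d))^2 - 5*(d^2 - 36*exp(2*d))^2*exp(d) + 2*(d^2 - 36*exp(2*d))*((d - 5*exp(d))*(72*exp(2*d) - 1) + 2*(d - 36*exp(2*d))*(5*exp(d) - 1)))/(2*(d^2 - 36*exp(2*d))^3)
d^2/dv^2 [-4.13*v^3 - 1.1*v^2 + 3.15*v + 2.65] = -24.78*v - 2.2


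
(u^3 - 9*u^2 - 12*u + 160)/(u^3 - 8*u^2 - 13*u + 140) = (u - 8)/(u - 7)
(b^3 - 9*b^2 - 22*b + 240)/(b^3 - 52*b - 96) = (b^2 - b - 30)/(b^2 + 8*b + 12)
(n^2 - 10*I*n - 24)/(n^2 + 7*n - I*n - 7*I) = (n^2 - 10*I*n - 24)/(n^2 + n*(7 - I) - 7*I)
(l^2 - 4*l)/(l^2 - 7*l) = (l - 4)/(l - 7)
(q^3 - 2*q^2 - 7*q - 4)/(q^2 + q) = q - 3 - 4/q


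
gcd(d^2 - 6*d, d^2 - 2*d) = d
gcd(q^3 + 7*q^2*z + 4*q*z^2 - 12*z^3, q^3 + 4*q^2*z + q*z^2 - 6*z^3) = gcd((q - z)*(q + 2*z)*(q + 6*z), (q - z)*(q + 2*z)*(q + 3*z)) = -q^2 - q*z + 2*z^2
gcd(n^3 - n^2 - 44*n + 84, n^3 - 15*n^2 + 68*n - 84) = n^2 - 8*n + 12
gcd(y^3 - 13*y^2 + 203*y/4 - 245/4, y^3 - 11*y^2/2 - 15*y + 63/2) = y - 7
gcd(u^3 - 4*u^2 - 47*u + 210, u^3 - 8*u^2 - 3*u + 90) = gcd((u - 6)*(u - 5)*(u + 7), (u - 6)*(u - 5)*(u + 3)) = u^2 - 11*u + 30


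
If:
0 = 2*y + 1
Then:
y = -1/2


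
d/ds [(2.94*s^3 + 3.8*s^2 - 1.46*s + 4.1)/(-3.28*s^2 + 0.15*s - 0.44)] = (-9.6432*s^4 + 0.882000000000001*s^3 - 8.0996*s^2 + 23.552*s + 0.0274000000000001)/(10.7584*s^4 - 0.984*s^3 + 2.9089*s^2 - 0.132*s + 0.1936)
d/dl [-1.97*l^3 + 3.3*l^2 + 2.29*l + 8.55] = -5.91*l^2 + 6.6*l + 2.29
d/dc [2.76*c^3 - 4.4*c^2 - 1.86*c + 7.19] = 8.28*c^2 - 8.8*c - 1.86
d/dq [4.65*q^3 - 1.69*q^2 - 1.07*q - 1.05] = 13.95*q^2 - 3.38*q - 1.07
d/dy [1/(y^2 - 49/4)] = -32*y/(4*y^2 - 49)^2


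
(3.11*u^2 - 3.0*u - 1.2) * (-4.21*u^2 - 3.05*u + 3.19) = -13.0931*u^4 + 3.1445*u^3 + 24.1229*u^2 - 5.91*u - 3.828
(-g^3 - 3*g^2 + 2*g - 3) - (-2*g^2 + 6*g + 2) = -g^3 - g^2 - 4*g - 5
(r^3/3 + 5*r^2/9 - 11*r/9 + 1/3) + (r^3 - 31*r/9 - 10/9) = 4*r^3/3 + 5*r^2/9 - 14*r/3 - 7/9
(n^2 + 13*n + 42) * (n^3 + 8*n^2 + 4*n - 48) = n^5 + 21*n^4 + 150*n^3 + 340*n^2 - 456*n - 2016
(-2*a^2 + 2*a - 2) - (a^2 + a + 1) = -3*a^2 + a - 3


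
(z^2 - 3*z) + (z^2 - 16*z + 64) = 2*z^2 - 19*z + 64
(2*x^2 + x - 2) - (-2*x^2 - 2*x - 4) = 4*x^2 + 3*x + 2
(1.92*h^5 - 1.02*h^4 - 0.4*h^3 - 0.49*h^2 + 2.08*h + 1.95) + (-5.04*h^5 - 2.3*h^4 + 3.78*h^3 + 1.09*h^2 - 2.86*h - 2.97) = -3.12*h^5 - 3.32*h^4 + 3.38*h^3 + 0.6*h^2 - 0.78*h - 1.02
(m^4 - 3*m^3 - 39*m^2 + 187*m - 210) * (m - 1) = m^5 - 4*m^4 - 36*m^3 + 226*m^2 - 397*m + 210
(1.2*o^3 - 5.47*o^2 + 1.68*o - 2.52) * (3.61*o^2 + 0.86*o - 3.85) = 4.332*o^5 - 18.7147*o^4 - 3.2594*o^3 + 13.4071*o^2 - 8.6352*o + 9.702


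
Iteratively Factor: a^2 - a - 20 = (a + 4)*(a - 5)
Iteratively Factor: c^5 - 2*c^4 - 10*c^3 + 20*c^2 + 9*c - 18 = (c + 1)*(c^4 - 3*c^3 - 7*c^2 + 27*c - 18) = (c + 1)*(c + 3)*(c^3 - 6*c^2 + 11*c - 6) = (c - 3)*(c + 1)*(c + 3)*(c^2 - 3*c + 2) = (c - 3)*(c - 1)*(c + 1)*(c + 3)*(c - 2)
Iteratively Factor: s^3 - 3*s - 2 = (s - 2)*(s^2 + 2*s + 1) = (s - 2)*(s + 1)*(s + 1)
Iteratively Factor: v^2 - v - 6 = (v - 3)*(v + 2)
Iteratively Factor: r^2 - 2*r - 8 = (r + 2)*(r - 4)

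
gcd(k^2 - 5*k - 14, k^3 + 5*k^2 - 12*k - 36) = k + 2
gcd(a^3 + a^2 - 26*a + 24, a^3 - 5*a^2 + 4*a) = a^2 - 5*a + 4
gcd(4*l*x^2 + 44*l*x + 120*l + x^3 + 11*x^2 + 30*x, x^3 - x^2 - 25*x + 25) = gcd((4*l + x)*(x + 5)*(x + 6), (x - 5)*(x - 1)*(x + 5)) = x + 5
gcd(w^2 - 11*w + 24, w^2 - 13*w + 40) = w - 8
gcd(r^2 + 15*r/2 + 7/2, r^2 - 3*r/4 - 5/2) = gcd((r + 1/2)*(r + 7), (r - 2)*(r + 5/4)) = 1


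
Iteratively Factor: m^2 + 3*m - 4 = (m - 1)*(m + 4)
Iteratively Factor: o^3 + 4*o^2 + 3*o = (o + 3)*(o^2 + o) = (o + 1)*(o + 3)*(o)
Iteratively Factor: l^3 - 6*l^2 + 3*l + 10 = (l + 1)*(l^2 - 7*l + 10) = (l - 2)*(l + 1)*(l - 5)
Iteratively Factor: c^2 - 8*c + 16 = (c - 4)*(c - 4)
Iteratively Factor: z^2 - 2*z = (z - 2)*(z)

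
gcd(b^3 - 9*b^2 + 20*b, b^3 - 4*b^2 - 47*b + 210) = b - 5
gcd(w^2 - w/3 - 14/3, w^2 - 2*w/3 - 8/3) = 1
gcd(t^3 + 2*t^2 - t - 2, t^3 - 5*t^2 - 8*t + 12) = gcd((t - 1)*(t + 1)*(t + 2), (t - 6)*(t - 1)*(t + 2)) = t^2 + t - 2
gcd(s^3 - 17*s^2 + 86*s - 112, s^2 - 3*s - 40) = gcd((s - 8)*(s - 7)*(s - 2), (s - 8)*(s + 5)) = s - 8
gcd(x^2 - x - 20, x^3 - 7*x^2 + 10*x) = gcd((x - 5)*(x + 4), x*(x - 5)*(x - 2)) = x - 5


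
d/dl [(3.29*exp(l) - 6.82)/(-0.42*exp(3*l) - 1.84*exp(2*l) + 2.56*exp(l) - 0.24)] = (2.7636*exp(3*l) - 2.5396*exp(2*l) - 25.0976*exp(l) + 16.6696)*exp(l)/(0.1764*exp(6*l) + 1.5456*exp(5*l) + 1.2352*exp(4*l) - 9.2192*exp(3*l) + 7.4368*exp(2*l) - 1.2288*exp(l) + 0.0576)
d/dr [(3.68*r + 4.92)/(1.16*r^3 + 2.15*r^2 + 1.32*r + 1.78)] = (-8.5376*r^3 - 25.0336*r^2 - 21.156*r + 0.056)/(1.3456*r^6 + 4.988*r^5 + 7.6849*r^4 + 9.8056*r^3 + 9.3964*r^2 + 4.6992*r + 3.1684)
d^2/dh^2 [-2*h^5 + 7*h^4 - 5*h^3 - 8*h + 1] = 2*h*(-20*h^2 + 42*h - 15)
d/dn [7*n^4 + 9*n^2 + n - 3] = 28*n^3 + 18*n + 1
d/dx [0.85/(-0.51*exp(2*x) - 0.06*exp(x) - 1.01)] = (0.867*exp(x) + 0.051)*exp(x)/(0.51*exp(2*x) + 0.06*exp(x) + 1.01)^2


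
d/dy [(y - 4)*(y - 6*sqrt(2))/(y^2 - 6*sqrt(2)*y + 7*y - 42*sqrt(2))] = 11/(y^2 + 14*y + 49)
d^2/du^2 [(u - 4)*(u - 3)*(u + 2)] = 6*u - 10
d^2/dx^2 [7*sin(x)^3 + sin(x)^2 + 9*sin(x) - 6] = -63*sin(x)^3 - 4*sin(x)^2 + 33*sin(x) + 2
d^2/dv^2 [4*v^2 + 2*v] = 8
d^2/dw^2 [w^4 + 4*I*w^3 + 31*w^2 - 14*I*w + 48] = 12*w^2 + 24*I*w + 62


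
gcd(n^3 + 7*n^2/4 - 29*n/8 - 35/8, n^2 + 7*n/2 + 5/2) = n^2 + 7*n/2 + 5/2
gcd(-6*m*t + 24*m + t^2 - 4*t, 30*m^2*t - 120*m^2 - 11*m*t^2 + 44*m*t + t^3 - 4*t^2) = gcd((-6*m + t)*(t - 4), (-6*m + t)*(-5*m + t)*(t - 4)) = -6*m*t + 24*m + t^2 - 4*t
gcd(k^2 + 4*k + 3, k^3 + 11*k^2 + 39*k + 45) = k + 3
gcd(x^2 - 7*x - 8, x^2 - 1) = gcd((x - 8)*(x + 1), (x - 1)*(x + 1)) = x + 1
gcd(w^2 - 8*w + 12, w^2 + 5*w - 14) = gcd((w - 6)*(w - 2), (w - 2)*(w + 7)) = w - 2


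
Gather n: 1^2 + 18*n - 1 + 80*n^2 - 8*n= 80*n^2 + 10*n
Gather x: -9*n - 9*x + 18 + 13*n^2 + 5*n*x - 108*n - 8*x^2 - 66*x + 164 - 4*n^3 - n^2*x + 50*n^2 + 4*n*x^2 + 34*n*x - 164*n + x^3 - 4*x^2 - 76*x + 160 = -4*n^3 + 63*n^2 - 281*n + x^3 + x^2*(4*n - 12) + x*(-n^2 + 39*n - 151) + 342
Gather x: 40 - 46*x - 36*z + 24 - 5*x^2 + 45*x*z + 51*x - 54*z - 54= -5*x^2 + x*(45*z + 5) - 90*z + 10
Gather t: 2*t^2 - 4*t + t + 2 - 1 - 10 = 2*t^2 - 3*t - 9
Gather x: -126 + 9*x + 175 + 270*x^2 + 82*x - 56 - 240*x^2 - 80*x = 30*x^2 + 11*x - 7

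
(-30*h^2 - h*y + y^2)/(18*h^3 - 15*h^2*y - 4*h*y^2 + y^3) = (5*h + y)/(-3*h^2 + 2*h*y + y^2)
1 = 1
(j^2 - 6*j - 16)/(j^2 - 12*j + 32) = (j + 2)/(j - 4)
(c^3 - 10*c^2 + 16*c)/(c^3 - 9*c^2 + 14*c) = (c - 8)/(c - 7)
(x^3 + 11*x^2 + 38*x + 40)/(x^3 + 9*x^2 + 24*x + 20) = (x + 4)/(x + 2)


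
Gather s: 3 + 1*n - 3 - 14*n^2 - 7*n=-14*n^2 - 6*n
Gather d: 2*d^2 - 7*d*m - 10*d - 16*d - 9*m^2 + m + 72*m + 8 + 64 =2*d^2 + d*(-7*m - 26) - 9*m^2 + 73*m + 72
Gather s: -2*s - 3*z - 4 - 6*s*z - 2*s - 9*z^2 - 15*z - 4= s*(-6*z - 4) - 9*z^2 - 18*z - 8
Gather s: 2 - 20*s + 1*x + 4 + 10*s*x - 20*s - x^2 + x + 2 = s*(10*x - 40) - x^2 + 2*x + 8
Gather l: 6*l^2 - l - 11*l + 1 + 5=6*l^2 - 12*l + 6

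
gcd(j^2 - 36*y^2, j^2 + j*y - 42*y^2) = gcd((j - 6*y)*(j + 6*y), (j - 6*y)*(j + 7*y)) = -j + 6*y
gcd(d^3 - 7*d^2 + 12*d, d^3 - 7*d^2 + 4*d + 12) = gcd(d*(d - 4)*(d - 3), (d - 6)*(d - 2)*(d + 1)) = 1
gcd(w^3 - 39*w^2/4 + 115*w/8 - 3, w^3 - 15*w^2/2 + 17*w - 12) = w - 3/2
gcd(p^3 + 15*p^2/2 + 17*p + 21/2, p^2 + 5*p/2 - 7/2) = p + 7/2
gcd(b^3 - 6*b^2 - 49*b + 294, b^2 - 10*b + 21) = b - 7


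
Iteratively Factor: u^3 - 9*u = (u)*(u^2 - 9) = u*(u - 3)*(u + 3)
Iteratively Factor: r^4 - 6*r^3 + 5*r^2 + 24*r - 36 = (r + 2)*(r^3 - 8*r^2 + 21*r - 18) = (r - 2)*(r + 2)*(r^2 - 6*r + 9) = (r - 3)*(r - 2)*(r + 2)*(r - 3)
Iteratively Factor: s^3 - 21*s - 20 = (s - 5)*(s^2 + 5*s + 4) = (s - 5)*(s + 4)*(s + 1)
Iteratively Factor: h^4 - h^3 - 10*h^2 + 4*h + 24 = (h + 2)*(h^3 - 3*h^2 - 4*h + 12) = (h - 3)*(h + 2)*(h^2 - 4) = (h - 3)*(h - 2)*(h + 2)*(h + 2)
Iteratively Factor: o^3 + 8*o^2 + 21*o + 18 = (o + 3)*(o^2 + 5*o + 6) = (o + 2)*(o + 3)*(o + 3)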